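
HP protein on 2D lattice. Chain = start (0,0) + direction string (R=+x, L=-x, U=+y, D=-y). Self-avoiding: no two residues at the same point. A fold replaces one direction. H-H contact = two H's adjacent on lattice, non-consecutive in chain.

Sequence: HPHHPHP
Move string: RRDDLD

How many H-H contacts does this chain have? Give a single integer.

Answer: 0

Derivation:
Positions: [(0, 0), (1, 0), (2, 0), (2, -1), (2, -2), (1, -2), (1, -3)]
No H-H contacts found.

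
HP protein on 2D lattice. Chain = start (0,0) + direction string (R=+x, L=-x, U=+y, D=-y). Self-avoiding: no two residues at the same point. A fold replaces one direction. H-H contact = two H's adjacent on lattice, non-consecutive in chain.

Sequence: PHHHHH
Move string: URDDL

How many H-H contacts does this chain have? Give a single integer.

Answer: 0

Derivation:
Positions: [(0, 0), (0, 1), (1, 1), (1, 0), (1, -1), (0, -1)]
No H-H contacts found.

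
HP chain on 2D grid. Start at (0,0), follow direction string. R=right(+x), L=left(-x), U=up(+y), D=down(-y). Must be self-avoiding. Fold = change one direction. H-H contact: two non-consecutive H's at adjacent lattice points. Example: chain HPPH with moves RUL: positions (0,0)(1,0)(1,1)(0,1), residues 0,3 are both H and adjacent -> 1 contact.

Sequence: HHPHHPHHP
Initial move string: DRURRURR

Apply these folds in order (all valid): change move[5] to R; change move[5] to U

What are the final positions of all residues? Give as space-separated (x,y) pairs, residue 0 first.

Initial moves: DRURRURR
Fold: move[5]->R => DRURRRRR (positions: [(0, 0), (0, -1), (1, -1), (1, 0), (2, 0), (3, 0), (4, 0), (5, 0), (6, 0)])
Fold: move[5]->U => DRURRURR (positions: [(0, 0), (0, -1), (1, -1), (1, 0), (2, 0), (3, 0), (3, 1), (4, 1), (5, 1)])

Answer: (0,0) (0,-1) (1,-1) (1,0) (2,0) (3,0) (3,1) (4,1) (5,1)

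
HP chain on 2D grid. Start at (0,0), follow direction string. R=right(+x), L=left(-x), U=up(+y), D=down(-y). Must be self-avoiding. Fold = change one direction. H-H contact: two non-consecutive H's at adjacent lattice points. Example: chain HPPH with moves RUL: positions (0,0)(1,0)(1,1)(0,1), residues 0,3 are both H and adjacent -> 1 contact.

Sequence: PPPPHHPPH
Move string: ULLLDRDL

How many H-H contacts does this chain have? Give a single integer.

Answer: 1

Derivation:
Positions: [(0, 0), (0, 1), (-1, 1), (-2, 1), (-3, 1), (-3, 0), (-2, 0), (-2, -1), (-3, -1)]
H-H contact: residue 5 @(-3,0) - residue 8 @(-3, -1)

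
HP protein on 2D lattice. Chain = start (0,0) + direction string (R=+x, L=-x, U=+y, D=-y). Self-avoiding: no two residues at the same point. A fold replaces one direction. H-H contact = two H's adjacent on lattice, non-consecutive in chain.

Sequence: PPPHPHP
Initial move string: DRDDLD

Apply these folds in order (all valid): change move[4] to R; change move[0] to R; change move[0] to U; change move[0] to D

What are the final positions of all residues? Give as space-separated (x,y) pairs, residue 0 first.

Initial moves: DRDDLD
Fold: move[4]->R => DRDDRD (positions: [(0, 0), (0, -1), (1, -1), (1, -2), (1, -3), (2, -3), (2, -4)])
Fold: move[0]->R => RRDDRD (positions: [(0, 0), (1, 0), (2, 0), (2, -1), (2, -2), (3, -2), (3, -3)])
Fold: move[0]->U => URDDRD (positions: [(0, 0), (0, 1), (1, 1), (1, 0), (1, -1), (2, -1), (2, -2)])
Fold: move[0]->D => DRDDRD (positions: [(0, 0), (0, -1), (1, -1), (1, -2), (1, -3), (2, -3), (2, -4)])

Answer: (0,0) (0,-1) (1,-1) (1,-2) (1,-3) (2,-3) (2,-4)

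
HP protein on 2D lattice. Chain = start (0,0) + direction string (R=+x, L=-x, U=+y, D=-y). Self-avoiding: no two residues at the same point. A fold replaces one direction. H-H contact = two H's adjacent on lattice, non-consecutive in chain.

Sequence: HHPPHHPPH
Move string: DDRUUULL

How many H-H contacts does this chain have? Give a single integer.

Positions: [(0, 0), (0, -1), (0, -2), (1, -2), (1, -1), (1, 0), (1, 1), (0, 1), (-1, 1)]
H-H contact: residue 0 @(0,0) - residue 5 @(1, 0)
H-H contact: residue 1 @(0,-1) - residue 4 @(1, -1)

Answer: 2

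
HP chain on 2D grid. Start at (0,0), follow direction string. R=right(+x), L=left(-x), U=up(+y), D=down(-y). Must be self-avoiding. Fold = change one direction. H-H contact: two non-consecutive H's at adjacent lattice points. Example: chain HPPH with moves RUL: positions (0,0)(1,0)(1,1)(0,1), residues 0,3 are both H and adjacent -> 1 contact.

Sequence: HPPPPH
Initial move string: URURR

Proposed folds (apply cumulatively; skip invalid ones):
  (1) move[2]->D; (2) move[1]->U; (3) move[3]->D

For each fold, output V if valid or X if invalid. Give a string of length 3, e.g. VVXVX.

Answer: VXV

Derivation:
Initial: URURR -> [(0, 0), (0, 1), (1, 1), (1, 2), (2, 2), (3, 2)]
Fold 1: move[2]->D => URDRR VALID
Fold 2: move[1]->U => UUDRR INVALID (collision), skipped
Fold 3: move[3]->D => URDDR VALID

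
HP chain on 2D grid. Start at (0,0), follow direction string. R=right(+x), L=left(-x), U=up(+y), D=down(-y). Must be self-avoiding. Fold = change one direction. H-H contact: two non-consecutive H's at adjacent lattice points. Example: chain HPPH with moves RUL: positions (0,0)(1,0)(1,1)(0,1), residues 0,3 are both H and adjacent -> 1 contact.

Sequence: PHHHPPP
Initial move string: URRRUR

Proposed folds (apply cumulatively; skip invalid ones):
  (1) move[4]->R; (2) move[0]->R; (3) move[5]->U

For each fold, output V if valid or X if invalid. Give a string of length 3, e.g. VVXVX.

Answer: VVV

Derivation:
Initial: URRRUR -> [(0, 0), (0, 1), (1, 1), (2, 1), (3, 1), (3, 2), (4, 2)]
Fold 1: move[4]->R => URRRRR VALID
Fold 2: move[0]->R => RRRRRR VALID
Fold 3: move[5]->U => RRRRRU VALID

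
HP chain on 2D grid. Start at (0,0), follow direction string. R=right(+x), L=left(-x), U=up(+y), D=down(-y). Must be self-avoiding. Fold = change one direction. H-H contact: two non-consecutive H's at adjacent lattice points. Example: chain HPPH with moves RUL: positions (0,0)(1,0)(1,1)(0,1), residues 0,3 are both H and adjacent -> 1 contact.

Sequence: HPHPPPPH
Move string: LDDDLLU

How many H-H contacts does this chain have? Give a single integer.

Positions: [(0, 0), (-1, 0), (-1, -1), (-1, -2), (-1, -3), (-2, -3), (-3, -3), (-3, -2)]
No H-H contacts found.

Answer: 0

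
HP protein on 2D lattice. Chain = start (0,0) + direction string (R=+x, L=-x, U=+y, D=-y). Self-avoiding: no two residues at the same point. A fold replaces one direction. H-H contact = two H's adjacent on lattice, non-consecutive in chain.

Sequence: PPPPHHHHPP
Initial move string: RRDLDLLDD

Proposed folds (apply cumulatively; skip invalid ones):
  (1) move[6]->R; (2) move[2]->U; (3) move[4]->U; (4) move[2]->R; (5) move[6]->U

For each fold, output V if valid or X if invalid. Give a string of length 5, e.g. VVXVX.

Initial: RRDLDLLDD -> [(0, 0), (1, 0), (2, 0), (2, -1), (1, -1), (1, -2), (0, -2), (-1, -2), (-1, -3), (-1, -4)]
Fold 1: move[6]->R => RRDLDLRDD INVALID (collision), skipped
Fold 2: move[2]->U => RRULDLLDD INVALID (collision), skipped
Fold 3: move[4]->U => RRDLULLDD INVALID (collision), skipped
Fold 4: move[2]->R => RRRLDLLDD INVALID (collision), skipped
Fold 5: move[6]->U => RRDLDLUDD INVALID (collision), skipped

Answer: XXXXX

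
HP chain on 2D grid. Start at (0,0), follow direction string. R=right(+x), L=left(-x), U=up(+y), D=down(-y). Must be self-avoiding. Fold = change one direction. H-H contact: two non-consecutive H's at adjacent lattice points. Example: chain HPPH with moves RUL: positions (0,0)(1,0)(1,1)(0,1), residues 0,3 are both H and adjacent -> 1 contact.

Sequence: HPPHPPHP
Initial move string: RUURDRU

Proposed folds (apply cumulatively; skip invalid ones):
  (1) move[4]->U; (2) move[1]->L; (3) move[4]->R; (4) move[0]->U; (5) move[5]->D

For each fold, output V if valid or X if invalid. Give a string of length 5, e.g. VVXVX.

Initial: RUURDRU -> [(0, 0), (1, 0), (1, 1), (1, 2), (2, 2), (2, 1), (3, 1), (3, 2)]
Fold 1: move[4]->U => RUURURU VALID
Fold 2: move[1]->L => RLURURU INVALID (collision), skipped
Fold 3: move[4]->R => RUURRRU VALID
Fold 4: move[0]->U => UUURRRU VALID
Fold 5: move[5]->D => UUURRDU INVALID (collision), skipped

Answer: VXVVX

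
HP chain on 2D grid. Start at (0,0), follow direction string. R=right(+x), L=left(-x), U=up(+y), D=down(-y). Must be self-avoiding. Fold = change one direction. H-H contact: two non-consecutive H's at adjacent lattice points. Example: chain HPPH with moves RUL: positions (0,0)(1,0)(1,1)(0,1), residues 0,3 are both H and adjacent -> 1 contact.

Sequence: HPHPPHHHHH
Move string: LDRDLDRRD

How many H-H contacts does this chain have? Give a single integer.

Positions: [(0, 0), (-1, 0), (-1, -1), (0, -1), (0, -2), (-1, -2), (-1, -3), (0, -3), (1, -3), (1, -4)]
H-H contact: residue 2 @(-1,-1) - residue 5 @(-1, -2)

Answer: 1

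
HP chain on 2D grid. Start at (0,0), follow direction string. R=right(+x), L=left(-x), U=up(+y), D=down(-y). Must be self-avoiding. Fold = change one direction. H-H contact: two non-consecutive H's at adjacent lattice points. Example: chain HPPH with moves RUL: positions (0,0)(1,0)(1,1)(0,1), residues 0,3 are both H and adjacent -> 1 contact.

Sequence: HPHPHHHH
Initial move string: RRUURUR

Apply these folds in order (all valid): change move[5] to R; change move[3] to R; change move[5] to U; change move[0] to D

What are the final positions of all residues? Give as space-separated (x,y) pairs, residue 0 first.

Answer: (0,0) (0,-1) (1,-1) (1,0) (2,0) (3,0) (3,1) (4,1)

Derivation:
Initial moves: RRUURUR
Fold: move[5]->R => RRUURRR (positions: [(0, 0), (1, 0), (2, 0), (2, 1), (2, 2), (3, 2), (4, 2), (5, 2)])
Fold: move[3]->R => RRURRRR (positions: [(0, 0), (1, 0), (2, 0), (2, 1), (3, 1), (4, 1), (5, 1), (6, 1)])
Fold: move[5]->U => RRURRUR (positions: [(0, 0), (1, 0), (2, 0), (2, 1), (3, 1), (4, 1), (4, 2), (5, 2)])
Fold: move[0]->D => DRURRUR (positions: [(0, 0), (0, -1), (1, -1), (1, 0), (2, 0), (3, 0), (3, 1), (4, 1)])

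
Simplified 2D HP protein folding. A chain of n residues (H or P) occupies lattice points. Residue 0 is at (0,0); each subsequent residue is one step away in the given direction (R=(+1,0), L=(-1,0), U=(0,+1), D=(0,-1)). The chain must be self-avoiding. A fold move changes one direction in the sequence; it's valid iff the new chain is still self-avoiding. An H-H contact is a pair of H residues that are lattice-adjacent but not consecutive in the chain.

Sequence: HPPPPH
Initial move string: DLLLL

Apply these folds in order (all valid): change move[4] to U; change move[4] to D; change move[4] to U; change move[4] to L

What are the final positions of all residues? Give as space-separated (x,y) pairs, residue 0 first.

Answer: (0,0) (0,-1) (-1,-1) (-2,-1) (-3,-1) (-4,-1)

Derivation:
Initial moves: DLLLL
Fold: move[4]->U => DLLLU (positions: [(0, 0), (0, -1), (-1, -1), (-2, -1), (-3, -1), (-3, 0)])
Fold: move[4]->D => DLLLD (positions: [(0, 0), (0, -1), (-1, -1), (-2, -1), (-3, -1), (-3, -2)])
Fold: move[4]->U => DLLLU (positions: [(0, 0), (0, -1), (-1, -1), (-2, -1), (-3, -1), (-3, 0)])
Fold: move[4]->L => DLLLL (positions: [(0, 0), (0, -1), (-1, -1), (-2, -1), (-3, -1), (-4, -1)])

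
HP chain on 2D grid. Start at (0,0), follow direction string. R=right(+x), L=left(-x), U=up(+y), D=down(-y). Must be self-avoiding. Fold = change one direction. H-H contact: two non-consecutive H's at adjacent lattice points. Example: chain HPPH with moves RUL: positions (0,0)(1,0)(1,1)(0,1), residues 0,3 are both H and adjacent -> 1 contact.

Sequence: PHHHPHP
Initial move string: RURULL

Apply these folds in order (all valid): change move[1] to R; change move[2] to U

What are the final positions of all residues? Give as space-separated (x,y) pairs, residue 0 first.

Initial moves: RURULL
Fold: move[1]->R => RRRULL (positions: [(0, 0), (1, 0), (2, 0), (3, 0), (3, 1), (2, 1), (1, 1)])
Fold: move[2]->U => RRUULL (positions: [(0, 0), (1, 0), (2, 0), (2, 1), (2, 2), (1, 2), (0, 2)])

Answer: (0,0) (1,0) (2,0) (2,1) (2,2) (1,2) (0,2)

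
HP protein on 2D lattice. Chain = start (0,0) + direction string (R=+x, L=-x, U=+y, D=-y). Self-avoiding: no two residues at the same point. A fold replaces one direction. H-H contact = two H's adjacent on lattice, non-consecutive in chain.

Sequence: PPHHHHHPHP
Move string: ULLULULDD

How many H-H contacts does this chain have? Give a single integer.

Answer: 1

Derivation:
Positions: [(0, 0), (0, 1), (-1, 1), (-2, 1), (-2, 2), (-3, 2), (-3, 3), (-4, 3), (-4, 2), (-4, 1)]
H-H contact: residue 5 @(-3,2) - residue 8 @(-4, 2)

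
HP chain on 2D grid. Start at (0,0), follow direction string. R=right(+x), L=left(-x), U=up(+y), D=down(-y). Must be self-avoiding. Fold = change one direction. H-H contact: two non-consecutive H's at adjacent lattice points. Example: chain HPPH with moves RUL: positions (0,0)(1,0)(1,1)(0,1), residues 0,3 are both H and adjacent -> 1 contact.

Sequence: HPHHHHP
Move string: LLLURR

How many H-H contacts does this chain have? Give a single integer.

Answer: 1

Derivation:
Positions: [(0, 0), (-1, 0), (-2, 0), (-3, 0), (-3, 1), (-2, 1), (-1, 1)]
H-H contact: residue 2 @(-2,0) - residue 5 @(-2, 1)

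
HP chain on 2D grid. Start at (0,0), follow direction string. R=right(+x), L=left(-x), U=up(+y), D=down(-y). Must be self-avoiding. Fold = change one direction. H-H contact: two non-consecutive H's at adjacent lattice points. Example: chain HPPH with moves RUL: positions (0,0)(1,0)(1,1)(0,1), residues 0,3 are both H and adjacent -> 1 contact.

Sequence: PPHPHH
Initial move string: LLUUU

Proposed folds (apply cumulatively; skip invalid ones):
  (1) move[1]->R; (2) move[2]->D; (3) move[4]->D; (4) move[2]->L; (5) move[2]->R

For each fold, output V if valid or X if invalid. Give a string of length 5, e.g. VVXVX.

Answer: XXXVX

Derivation:
Initial: LLUUU -> [(0, 0), (-1, 0), (-2, 0), (-2, 1), (-2, 2), (-2, 3)]
Fold 1: move[1]->R => LRUUU INVALID (collision), skipped
Fold 2: move[2]->D => LLDUU INVALID (collision), skipped
Fold 3: move[4]->D => LLUUD INVALID (collision), skipped
Fold 4: move[2]->L => LLLUU VALID
Fold 5: move[2]->R => LLRUU INVALID (collision), skipped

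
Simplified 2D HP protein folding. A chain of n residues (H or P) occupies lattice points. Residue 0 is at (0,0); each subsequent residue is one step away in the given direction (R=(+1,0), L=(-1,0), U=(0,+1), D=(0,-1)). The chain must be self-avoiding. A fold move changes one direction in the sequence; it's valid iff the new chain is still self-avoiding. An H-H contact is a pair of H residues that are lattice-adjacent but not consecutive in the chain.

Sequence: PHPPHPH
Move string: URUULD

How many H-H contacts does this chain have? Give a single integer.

Answer: 1

Derivation:
Positions: [(0, 0), (0, 1), (1, 1), (1, 2), (1, 3), (0, 3), (0, 2)]
H-H contact: residue 1 @(0,1) - residue 6 @(0, 2)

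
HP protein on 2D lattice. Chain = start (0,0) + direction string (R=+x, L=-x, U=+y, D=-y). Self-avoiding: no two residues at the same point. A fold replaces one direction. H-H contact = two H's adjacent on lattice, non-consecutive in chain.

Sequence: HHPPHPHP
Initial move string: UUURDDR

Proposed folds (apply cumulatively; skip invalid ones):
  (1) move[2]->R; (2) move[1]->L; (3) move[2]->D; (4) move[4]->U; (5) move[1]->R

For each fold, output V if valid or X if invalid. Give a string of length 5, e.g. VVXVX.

Initial: UUURDDR -> [(0, 0), (0, 1), (0, 2), (0, 3), (1, 3), (1, 2), (1, 1), (2, 1)]
Fold 1: move[2]->R => UURRDDR VALID
Fold 2: move[1]->L => ULRRDDR INVALID (collision), skipped
Fold 3: move[2]->D => UUDRDDR INVALID (collision), skipped
Fold 4: move[4]->U => UURRUDR INVALID (collision), skipped
Fold 5: move[1]->R => URRRDDR VALID

Answer: VXXXV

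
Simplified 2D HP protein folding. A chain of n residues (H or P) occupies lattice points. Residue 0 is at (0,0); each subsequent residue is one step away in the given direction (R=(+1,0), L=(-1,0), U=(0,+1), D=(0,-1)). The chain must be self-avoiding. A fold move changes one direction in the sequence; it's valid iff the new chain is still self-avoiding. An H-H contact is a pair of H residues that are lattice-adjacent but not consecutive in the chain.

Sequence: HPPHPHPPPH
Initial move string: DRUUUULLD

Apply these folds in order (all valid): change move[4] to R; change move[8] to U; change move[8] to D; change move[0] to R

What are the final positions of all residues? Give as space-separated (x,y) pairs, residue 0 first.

Answer: (0,0) (1,0) (2,0) (2,1) (2,2) (3,2) (3,3) (2,3) (1,3) (1,2)

Derivation:
Initial moves: DRUUUULLD
Fold: move[4]->R => DRUURULLD (positions: [(0, 0), (0, -1), (1, -1), (1, 0), (1, 1), (2, 1), (2, 2), (1, 2), (0, 2), (0, 1)])
Fold: move[8]->U => DRUURULLU (positions: [(0, 0), (0, -1), (1, -1), (1, 0), (1, 1), (2, 1), (2, 2), (1, 2), (0, 2), (0, 3)])
Fold: move[8]->D => DRUURULLD (positions: [(0, 0), (0, -1), (1, -1), (1, 0), (1, 1), (2, 1), (2, 2), (1, 2), (0, 2), (0, 1)])
Fold: move[0]->R => RRUURULLD (positions: [(0, 0), (1, 0), (2, 0), (2, 1), (2, 2), (3, 2), (3, 3), (2, 3), (1, 3), (1, 2)])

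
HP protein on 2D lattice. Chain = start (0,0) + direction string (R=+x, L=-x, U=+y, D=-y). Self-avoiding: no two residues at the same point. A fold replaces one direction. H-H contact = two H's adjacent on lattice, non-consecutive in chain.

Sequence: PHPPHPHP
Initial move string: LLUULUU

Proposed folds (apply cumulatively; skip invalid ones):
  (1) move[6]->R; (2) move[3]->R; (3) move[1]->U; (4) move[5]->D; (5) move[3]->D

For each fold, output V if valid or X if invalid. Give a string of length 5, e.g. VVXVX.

Initial: LLUULUU -> [(0, 0), (-1, 0), (-2, 0), (-2, 1), (-2, 2), (-3, 2), (-3, 3), (-3, 4)]
Fold 1: move[6]->R => LLUULUR VALID
Fold 2: move[3]->R => LLURLUR INVALID (collision), skipped
Fold 3: move[1]->U => LUUULUR VALID
Fold 4: move[5]->D => LUUULDR INVALID (collision), skipped
Fold 5: move[3]->D => LUUDLUR INVALID (collision), skipped

Answer: VXVXX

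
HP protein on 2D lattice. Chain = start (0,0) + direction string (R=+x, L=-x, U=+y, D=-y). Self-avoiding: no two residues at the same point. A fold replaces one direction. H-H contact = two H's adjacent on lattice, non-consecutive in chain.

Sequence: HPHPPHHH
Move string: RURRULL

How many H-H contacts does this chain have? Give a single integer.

Positions: [(0, 0), (1, 0), (1, 1), (2, 1), (3, 1), (3, 2), (2, 2), (1, 2)]
H-H contact: residue 2 @(1,1) - residue 7 @(1, 2)

Answer: 1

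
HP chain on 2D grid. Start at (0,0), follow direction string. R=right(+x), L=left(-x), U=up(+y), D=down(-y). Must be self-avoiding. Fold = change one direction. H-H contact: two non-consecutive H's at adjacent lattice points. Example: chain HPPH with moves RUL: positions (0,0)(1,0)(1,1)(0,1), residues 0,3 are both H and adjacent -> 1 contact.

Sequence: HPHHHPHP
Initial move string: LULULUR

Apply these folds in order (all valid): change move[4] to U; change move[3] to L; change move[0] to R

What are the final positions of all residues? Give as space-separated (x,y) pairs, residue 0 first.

Answer: (0,0) (1,0) (1,1) (0,1) (-1,1) (-1,2) (-1,3) (0,3)

Derivation:
Initial moves: LULULUR
Fold: move[4]->U => LULUUUR (positions: [(0, 0), (-1, 0), (-1, 1), (-2, 1), (-2, 2), (-2, 3), (-2, 4), (-1, 4)])
Fold: move[3]->L => LULLUUR (positions: [(0, 0), (-1, 0), (-1, 1), (-2, 1), (-3, 1), (-3, 2), (-3, 3), (-2, 3)])
Fold: move[0]->R => RULLUUR (positions: [(0, 0), (1, 0), (1, 1), (0, 1), (-1, 1), (-1, 2), (-1, 3), (0, 3)])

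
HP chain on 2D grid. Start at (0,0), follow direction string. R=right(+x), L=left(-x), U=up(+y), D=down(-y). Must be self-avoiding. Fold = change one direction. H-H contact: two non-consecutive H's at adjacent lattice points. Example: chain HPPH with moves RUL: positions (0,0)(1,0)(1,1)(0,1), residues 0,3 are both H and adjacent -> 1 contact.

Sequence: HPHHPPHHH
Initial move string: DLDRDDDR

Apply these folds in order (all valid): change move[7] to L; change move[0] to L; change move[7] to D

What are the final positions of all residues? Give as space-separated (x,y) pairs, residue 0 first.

Initial moves: DLDRDDDR
Fold: move[7]->L => DLDRDDDL (positions: [(0, 0), (0, -1), (-1, -1), (-1, -2), (0, -2), (0, -3), (0, -4), (0, -5), (-1, -5)])
Fold: move[0]->L => LLDRDDDL (positions: [(0, 0), (-1, 0), (-2, 0), (-2, -1), (-1, -1), (-1, -2), (-1, -3), (-1, -4), (-2, -4)])
Fold: move[7]->D => LLDRDDDD (positions: [(0, 0), (-1, 0), (-2, 0), (-2, -1), (-1, -1), (-1, -2), (-1, -3), (-1, -4), (-1, -5)])

Answer: (0,0) (-1,0) (-2,0) (-2,-1) (-1,-1) (-1,-2) (-1,-3) (-1,-4) (-1,-5)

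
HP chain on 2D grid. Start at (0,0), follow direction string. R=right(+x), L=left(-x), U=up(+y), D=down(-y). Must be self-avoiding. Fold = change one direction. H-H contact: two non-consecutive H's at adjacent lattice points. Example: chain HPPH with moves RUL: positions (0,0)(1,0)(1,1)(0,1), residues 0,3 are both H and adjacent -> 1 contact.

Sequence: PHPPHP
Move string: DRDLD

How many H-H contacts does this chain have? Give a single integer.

Positions: [(0, 0), (0, -1), (1, -1), (1, -2), (0, -2), (0, -3)]
H-H contact: residue 1 @(0,-1) - residue 4 @(0, -2)

Answer: 1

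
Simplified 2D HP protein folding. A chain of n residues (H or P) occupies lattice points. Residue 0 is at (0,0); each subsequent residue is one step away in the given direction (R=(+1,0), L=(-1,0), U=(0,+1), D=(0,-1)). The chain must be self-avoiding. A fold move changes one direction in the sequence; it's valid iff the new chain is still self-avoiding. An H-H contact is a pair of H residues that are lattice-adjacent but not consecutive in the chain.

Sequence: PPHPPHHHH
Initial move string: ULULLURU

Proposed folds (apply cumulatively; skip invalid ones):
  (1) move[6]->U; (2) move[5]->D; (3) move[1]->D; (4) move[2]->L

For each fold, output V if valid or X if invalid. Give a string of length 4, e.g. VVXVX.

Initial: ULULLURU -> [(0, 0), (0, 1), (-1, 1), (-1, 2), (-2, 2), (-3, 2), (-3, 3), (-2, 3), (-2, 4)]
Fold 1: move[6]->U => ULULLUUU VALID
Fold 2: move[5]->D => ULULLDUU INVALID (collision), skipped
Fold 3: move[1]->D => UDULLUUU INVALID (collision), skipped
Fold 4: move[2]->L => ULLLLUUU VALID

Answer: VXXV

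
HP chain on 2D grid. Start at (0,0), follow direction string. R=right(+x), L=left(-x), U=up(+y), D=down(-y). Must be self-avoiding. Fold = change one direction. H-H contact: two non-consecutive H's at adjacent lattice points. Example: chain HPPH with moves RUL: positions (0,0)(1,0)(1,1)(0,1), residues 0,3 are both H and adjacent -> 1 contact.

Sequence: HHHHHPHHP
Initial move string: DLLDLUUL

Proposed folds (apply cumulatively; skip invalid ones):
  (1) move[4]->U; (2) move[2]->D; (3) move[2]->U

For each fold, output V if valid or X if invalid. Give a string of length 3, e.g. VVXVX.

Answer: XVX

Derivation:
Initial: DLLDLUUL -> [(0, 0), (0, -1), (-1, -1), (-2, -1), (-2, -2), (-3, -2), (-3, -1), (-3, 0), (-4, 0)]
Fold 1: move[4]->U => DLLDUUUL INVALID (collision), skipped
Fold 2: move[2]->D => DLDDLUUL VALID
Fold 3: move[2]->U => DLUDLUUL INVALID (collision), skipped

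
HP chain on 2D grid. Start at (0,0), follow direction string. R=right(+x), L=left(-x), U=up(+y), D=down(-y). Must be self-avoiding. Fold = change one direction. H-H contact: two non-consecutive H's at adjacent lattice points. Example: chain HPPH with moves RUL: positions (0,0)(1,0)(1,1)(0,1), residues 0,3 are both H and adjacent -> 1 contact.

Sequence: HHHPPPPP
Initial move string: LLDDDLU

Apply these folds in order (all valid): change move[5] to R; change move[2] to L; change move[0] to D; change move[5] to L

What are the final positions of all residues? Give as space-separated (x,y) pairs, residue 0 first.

Initial moves: LLDDDLU
Fold: move[5]->R => LLDDDRU (positions: [(0, 0), (-1, 0), (-2, 0), (-2, -1), (-2, -2), (-2, -3), (-1, -3), (-1, -2)])
Fold: move[2]->L => LLLDDRU (positions: [(0, 0), (-1, 0), (-2, 0), (-3, 0), (-3, -1), (-3, -2), (-2, -2), (-2, -1)])
Fold: move[0]->D => DLLDDRU (positions: [(0, 0), (0, -1), (-1, -1), (-2, -1), (-2, -2), (-2, -3), (-1, -3), (-1, -2)])
Fold: move[5]->L => DLLDDLU (positions: [(0, 0), (0, -1), (-1, -1), (-2, -1), (-2, -2), (-2, -3), (-3, -3), (-3, -2)])

Answer: (0,0) (0,-1) (-1,-1) (-2,-1) (-2,-2) (-2,-3) (-3,-3) (-3,-2)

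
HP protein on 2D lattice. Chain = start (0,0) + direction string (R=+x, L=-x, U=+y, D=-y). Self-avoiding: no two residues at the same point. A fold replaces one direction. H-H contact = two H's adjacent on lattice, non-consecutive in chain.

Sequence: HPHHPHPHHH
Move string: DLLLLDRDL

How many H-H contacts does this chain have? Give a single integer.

Answer: 0

Derivation:
Positions: [(0, 0), (0, -1), (-1, -1), (-2, -1), (-3, -1), (-4, -1), (-4, -2), (-3, -2), (-3, -3), (-4, -3)]
No H-H contacts found.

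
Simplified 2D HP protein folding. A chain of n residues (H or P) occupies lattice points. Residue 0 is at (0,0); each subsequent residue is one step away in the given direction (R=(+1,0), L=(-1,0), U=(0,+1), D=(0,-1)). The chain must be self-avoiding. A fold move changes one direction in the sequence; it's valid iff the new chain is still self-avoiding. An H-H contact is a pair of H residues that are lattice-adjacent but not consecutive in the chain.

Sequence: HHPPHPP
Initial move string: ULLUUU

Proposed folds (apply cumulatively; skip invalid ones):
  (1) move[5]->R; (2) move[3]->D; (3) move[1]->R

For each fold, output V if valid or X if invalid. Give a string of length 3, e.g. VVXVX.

Answer: VXX

Derivation:
Initial: ULLUUU -> [(0, 0), (0, 1), (-1, 1), (-2, 1), (-2, 2), (-2, 3), (-2, 4)]
Fold 1: move[5]->R => ULLUUR VALID
Fold 2: move[3]->D => ULLDUR INVALID (collision), skipped
Fold 3: move[1]->R => URLUUR INVALID (collision), skipped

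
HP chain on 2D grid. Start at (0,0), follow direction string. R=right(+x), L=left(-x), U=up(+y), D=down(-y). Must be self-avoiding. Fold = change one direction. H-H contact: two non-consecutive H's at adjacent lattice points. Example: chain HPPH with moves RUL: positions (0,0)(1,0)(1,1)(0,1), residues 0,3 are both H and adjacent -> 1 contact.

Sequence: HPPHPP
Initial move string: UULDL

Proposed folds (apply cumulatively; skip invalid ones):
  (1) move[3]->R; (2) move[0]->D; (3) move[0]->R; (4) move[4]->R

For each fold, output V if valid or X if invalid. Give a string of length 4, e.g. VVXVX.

Answer: XXXX

Derivation:
Initial: UULDL -> [(0, 0), (0, 1), (0, 2), (-1, 2), (-1, 1), (-2, 1)]
Fold 1: move[3]->R => UULRL INVALID (collision), skipped
Fold 2: move[0]->D => DULDL INVALID (collision), skipped
Fold 3: move[0]->R => RULDL INVALID (collision), skipped
Fold 4: move[4]->R => UULDR INVALID (collision), skipped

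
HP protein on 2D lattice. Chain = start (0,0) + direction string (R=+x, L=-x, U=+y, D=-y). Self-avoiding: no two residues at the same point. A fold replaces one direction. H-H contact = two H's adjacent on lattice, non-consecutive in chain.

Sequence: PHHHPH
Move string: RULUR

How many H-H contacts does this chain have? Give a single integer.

Positions: [(0, 0), (1, 0), (1, 1), (0, 1), (0, 2), (1, 2)]
H-H contact: residue 2 @(1,1) - residue 5 @(1, 2)

Answer: 1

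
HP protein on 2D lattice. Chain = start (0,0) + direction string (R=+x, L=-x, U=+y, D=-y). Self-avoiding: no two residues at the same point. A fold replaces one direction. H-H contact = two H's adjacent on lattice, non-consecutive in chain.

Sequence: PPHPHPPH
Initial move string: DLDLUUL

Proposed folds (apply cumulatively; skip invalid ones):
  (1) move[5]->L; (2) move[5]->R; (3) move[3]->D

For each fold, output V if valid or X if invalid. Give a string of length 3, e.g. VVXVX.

Answer: VXX

Derivation:
Initial: DLDLUUL -> [(0, 0), (0, -1), (-1, -1), (-1, -2), (-2, -2), (-2, -1), (-2, 0), (-3, 0)]
Fold 1: move[5]->L => DLDLULL VALID
Fold 2: move[5]->R => DLDLURL INVALID (collision), skipped
Fold 3: move[3]->D => DLDDULL INVALID (collision), skipped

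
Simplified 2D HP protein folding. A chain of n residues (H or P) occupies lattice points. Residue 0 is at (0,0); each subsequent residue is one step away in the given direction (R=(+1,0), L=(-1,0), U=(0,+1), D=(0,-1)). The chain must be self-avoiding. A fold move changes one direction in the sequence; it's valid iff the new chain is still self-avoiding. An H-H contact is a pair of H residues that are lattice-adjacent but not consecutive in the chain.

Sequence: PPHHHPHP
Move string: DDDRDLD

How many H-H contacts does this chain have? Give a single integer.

Answer: 1

Derivation:
Positions: [(0, 0), (0, -1), (0, -2), (0, -3), (1, -3), (1, -4), (0, -4), (0, -5)]
H-H contact: residue 3 @(0,-3) - residue 6 @(0, -4)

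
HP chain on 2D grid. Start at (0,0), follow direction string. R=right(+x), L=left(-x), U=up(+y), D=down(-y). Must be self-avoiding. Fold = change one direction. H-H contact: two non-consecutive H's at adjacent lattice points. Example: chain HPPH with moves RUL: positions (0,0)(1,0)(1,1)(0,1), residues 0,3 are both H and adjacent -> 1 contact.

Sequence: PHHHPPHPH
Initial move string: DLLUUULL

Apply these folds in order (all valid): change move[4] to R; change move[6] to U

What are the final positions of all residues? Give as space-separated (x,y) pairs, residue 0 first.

Answer: (0,0) (0,-1) (-1,-1) (-2,-1) (-2,0) (-1,0) (-1,1) (-1,2) (-2,2)

Derivation:
Initial moves: DLLUUULL
Fold: move[4]->R => DLLURULL (positions: [(0, 0), (0, -1), (-1, -1), (-2, -1), (-2, 0), (-1, 0), (-1, 1), (-2, 1), (-3, 1)])
Fold: move[6]->U => DLLURUUL (positions: [(0, 0), (0, -1), (-1, -1), (-2, -1), (-2, 0), (-1, 0), (-1, 1), (-1, 2), (-2, 2)])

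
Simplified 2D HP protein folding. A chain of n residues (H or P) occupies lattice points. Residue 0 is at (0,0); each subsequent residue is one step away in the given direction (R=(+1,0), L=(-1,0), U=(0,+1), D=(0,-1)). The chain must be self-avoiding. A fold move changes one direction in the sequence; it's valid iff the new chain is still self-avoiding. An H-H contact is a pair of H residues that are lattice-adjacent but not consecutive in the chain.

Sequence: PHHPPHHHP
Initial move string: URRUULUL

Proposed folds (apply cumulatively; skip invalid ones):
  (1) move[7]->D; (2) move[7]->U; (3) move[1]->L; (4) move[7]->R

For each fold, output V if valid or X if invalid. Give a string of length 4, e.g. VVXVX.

Answer: XVXV

Derivation:
Initial: URRUULUL -> [(0, 0), (0, 1), (1, 1), (2, 1), (2, 2), (2, 3), (1, 3), (1, 4), (0, 4)]
Fold 1: move[7]->D => URRUULUD INVALID (collision), skipped
Fold 2: move[7]->U => URRUULUU VALID
Fold 3: move[1]->L => ULRUULUU INVALID (collision), skipped
Fold 4: move[7]->R => URRUULUR VALID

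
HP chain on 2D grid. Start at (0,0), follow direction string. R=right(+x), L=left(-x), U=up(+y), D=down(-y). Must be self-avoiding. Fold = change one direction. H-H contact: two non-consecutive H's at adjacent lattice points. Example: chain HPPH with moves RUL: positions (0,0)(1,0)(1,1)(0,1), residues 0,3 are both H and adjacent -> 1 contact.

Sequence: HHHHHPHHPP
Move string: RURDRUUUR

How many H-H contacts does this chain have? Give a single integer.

Positions: [(0, 0), (1, 0), (1, 1), (2, 1), (2, 0), (3, 0), (3, 1), (3, 2), (3, 3), (4, 3)]
H-H contact: residue 1 @(1,0) - residue 4 @(2, 0)
H-H contact: residue 3 @(2,1) - residue 6 @(3, 1)

Answer: 2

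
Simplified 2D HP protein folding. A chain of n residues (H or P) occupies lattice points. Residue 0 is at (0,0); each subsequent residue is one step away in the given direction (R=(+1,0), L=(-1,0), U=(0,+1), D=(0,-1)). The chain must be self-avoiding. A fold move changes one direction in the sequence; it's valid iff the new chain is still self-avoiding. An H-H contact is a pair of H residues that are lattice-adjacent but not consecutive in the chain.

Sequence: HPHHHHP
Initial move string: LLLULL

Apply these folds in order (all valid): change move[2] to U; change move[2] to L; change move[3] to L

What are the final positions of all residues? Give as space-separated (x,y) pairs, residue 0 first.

Answer: (0,0) (-1,0) (-2,0) (-3,0) (-4,0) (-5,0) (-6,0)

Derivation:
Initial moves: LLLULL
Fold: move[2]->U => LLUULL (positions: [(0, 0), (-1, 0), (-2, 0), (-2, 1), (-2, 2), (-3, 2), (-4, 2)])
Fold: move[2]->L => LLLULL (positions: [(0, 0), (-1, 0), (-2, 0), (-3, 0), (-3, 1), (-4, 1), (-5, 1)])
Fold: move[3]->L => LLLLLL (positions: [(0, 0), (-1, 0), (-2, 0), (-3, 0), (-4, 0), (-5, 0), (-6, 0)])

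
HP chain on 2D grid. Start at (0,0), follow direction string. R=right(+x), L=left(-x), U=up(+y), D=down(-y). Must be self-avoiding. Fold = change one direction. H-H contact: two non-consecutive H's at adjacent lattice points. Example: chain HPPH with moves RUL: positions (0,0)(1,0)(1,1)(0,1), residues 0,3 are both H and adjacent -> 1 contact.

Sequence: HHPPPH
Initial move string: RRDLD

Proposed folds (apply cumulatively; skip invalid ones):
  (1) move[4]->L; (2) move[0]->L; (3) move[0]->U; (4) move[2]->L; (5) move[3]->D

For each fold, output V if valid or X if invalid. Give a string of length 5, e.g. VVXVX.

Answer: VXXXV

Derivation:
Initial: RRDLD -> [(0, 0), (1, 0), (2, 0), (2, -1), (1, -1), (1, -2)]
Fold 1: move[4]->L => RRDLL VALID
Fold 2: move[0]->L => LRDLL INVALID (collision), skipped
Fold 3: move[0]->U => URDLL INVALID (collision), skipped
Fold 4: move[2]->L => RRLLL INVALID (collision), skipped
Fold 5: move[3]->D => RRDDL VALID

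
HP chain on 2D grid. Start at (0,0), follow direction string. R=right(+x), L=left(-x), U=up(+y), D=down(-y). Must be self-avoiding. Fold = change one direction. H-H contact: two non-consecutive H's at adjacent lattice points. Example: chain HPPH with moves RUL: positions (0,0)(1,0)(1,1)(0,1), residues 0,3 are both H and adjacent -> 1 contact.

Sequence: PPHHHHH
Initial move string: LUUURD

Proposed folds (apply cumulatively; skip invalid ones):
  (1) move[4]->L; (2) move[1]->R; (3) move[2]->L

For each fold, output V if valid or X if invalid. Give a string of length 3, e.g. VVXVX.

Answer: VXV

Derivation:
Initial: LUUURD -> [(0, 0), (-1, 0), (-1, 1), (-1, 2), (-1, 3), (0, 3), (0, 2)]
Fold 1: move[4]->L => LUUULD VALID
Fold 2: move[1]->R => LRUULD INVALID (collision), skipped
Fold 3: move[2]->L => LULULD VALID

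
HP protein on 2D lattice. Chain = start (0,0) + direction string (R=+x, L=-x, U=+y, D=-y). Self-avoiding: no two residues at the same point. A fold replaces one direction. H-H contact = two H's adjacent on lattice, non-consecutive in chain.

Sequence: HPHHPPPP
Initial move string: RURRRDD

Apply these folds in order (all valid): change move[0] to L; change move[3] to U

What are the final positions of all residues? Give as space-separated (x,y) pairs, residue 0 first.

Answer: (0,0) (-1,0) (-1,1) (0,1) (0,2) (1,2) (1,1) (1,0)

Derivation:
Initial moves: RURRRDD
Fold: move[0]->L => LURRRDD (positions: [(0, 0), (-1, 0), (-1, 1), (0, 1), (1, 1), (2, 1), (2, 0), (2, -1)])
Fold: move[3]->U => LURURDD (positions: [(0, 0), (-1, 0), (-1, 1), (0, 1), (0, 2), (1, 2), (1, 1), (1, 0)])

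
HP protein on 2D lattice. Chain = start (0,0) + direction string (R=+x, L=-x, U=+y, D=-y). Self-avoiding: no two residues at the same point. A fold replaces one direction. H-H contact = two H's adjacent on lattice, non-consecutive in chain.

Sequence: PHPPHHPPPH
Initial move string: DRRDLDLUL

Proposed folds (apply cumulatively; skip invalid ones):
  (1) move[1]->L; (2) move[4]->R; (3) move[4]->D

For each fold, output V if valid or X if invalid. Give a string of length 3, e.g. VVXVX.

Initial: DRRDLDLUL -> [(0, 0), (0, -1), (1, -1), (2, -1), (2, -2), (1, -2), (1, -3), (0, -3), (0, -2), (-1, -2)]
Fold 1: move[1]->L => DLRDLDLUL INVALID (collision), skipped
Fold 2: move[4]->R => DRRDRDLUL INVALID (collision), skipped
Fold 3: move[4]->D => DRRDDDLUL VALID

Answer: XXV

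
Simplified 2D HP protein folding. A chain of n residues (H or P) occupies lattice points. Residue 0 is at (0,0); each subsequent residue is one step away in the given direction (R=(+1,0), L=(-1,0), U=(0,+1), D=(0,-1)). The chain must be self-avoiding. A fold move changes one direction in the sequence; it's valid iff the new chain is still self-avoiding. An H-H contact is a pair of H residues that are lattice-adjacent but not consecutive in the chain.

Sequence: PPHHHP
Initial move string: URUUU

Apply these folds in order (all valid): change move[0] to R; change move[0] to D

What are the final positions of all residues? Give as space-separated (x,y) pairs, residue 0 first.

Initial moves: URUUU
Fold: move[0]->R => RRUUU (positions: [(0, 0), (1, 0), (2, 0), (2, 1), (2, 2), (2, 3)])
Fold: move[0]->D => DRUUU (positions: [(0, 0), (0, -1), (1, -1), (1, 0), (1, 1), (1, 2)])

Answer: (0,0) (0,-1) (1,-1) (1,0) (1,1) (1,2)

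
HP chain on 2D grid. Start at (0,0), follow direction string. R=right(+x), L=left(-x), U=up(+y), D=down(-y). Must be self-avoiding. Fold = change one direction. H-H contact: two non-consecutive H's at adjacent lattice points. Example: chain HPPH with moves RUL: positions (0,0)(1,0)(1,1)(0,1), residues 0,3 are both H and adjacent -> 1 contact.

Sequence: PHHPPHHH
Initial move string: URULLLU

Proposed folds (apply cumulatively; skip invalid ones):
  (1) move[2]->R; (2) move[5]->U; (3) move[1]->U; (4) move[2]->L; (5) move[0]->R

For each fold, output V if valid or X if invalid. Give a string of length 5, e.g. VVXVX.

Answer: XVVVV

Derivation:
Initial: URULLLU -> [(0, 0), (0, 1), (1, 1), (1, 2), (0, 2), (-1, 2), (-2, 2), (-2, 3)]
Fold 1: move[2]->R => URRLLLU INVALID (collision), skipped
Fold 2: move[5]->U => URULLUU VALID
Fold 3: move[1]->U => UUULLUU VALID
Fold 4: move[2]->L => UULLLUU VALID
Fold 5: move[0]->R => RULLLUU VALID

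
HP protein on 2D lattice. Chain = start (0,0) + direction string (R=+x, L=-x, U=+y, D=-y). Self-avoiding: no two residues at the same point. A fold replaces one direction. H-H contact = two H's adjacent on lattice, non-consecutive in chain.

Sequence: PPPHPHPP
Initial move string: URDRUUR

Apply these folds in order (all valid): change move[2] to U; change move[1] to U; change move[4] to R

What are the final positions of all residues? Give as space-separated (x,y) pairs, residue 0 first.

Answer: (0,0) (0,1) (0,2) (0,3) (1,3) (2,3) (2,4) (3,4)

Derivation:
Initial moves: URDRUUR
Fold: move[2]->U => URURUUR (positions: [(0, 0), (0, 1), (1, 1), (1, 2), (2, 2), (2, 3), (2, 4), (3, 4)])
Fold: move[1]->U => UUURUUR (positions: [(0, 0), (0, 1), (0, 2), (0, 3), (1, 3), (1, 4), (1, 5), (2, 5)])
Fold: move[4]->R => UUURRUR (positions: [(0, 0), (0, 1), (0, 2), (0, 3), (1, 3), (2, 3), (2, 4), (3, 4)])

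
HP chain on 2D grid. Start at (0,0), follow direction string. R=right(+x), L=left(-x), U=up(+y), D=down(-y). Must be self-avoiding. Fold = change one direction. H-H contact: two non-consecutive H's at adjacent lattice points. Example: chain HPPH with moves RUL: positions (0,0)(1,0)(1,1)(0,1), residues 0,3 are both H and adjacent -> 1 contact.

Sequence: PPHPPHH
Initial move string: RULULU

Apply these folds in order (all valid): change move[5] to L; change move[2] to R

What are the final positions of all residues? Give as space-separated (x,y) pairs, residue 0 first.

Initial moves: RULULU
Fold: move[5]->L => RULULL (positions: [(0, 0), (1, 0), (1, 1), (0, 1), (0, 2), (-1, 2), (-2, 2)])
Fold: move[2]->R => RURULL (positions: [(0, 0), (1, 0), (1, 1), (2, 1), (2, 2), (1, 2), (0, 2)])

Answer: (0,0) (1,0) (1,1) (2,1) (2,2) (1,2) (0,2)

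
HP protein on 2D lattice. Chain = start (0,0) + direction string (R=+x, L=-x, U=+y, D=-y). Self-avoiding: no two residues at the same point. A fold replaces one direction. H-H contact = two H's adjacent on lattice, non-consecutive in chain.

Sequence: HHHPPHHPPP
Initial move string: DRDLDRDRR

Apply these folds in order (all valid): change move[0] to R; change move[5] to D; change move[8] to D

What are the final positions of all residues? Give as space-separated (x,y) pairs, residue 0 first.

Initial moves: DRDLDRDRR
Fold: move[0]->R => RRDLDRDRR (positions: [(0, 0), (1, 0), (2, 0), (2, -1), (1, -1), (1, -2), (2, -2), (2, -3), (3, -3), (4, -3)])
Fold: move[5]->D => RRDLDDDRR (positions: [(0, 0), (1, 0), (2, 0), (2, -1), (1, -1), (1, -2), (1, -3), (1, -4), (2, -4), (3, -4)])
Fold: move[8]->D => RRDLDDDRD (positions: [(0, 0), (1, 0), (2, 0), (2, -1), (1, -1), (1, -2), (1, -3), (1, -4), (2, -4), (2, -5)])

Answer: (0,0) (1,0) (2,0) (2,-1) (1,-1) (1,-2) (1,-3) (1,-4) (2,-4) (2,-5)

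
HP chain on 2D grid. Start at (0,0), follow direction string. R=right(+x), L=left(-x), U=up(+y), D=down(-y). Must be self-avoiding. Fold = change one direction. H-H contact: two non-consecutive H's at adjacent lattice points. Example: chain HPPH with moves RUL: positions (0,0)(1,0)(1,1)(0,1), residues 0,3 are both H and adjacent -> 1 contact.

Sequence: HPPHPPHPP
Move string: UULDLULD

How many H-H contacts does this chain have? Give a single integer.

Positions: [(0, 0), (0, 1), (0, 2), (-1, 2), (-1, 1), (-2, 1), (-2, 2), (-3, 2), (-3, 1)]
H-H contact: residue 3 @(-1,2) - residue 6 @(-2, 2)

Answer: 1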